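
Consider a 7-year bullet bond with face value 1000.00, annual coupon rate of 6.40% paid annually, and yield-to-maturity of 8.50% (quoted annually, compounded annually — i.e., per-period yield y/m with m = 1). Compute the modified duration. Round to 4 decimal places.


Answer: Modified duration = 5.3270

Derivation:
Coupon per period c = face * coupon_rate / m = 64.000000
Periods per year m = 1; per-period yield y/m = 0.085000
Number of cashflows N = 7
Cashflows (t years, CF_t, discount factor 1/(1+y/m)^(m*t), PV):
  t = 1.0000: CF_t = 64.000000, DF = 0.921659, PV = 58.986175
  t = 2.0000: CF_t = 64.000000, DF = 0.849455, PV = 54.365138
  t = 3.0000: CF_t = 64.000000, DF = 0.782908, PV = 50.106118
  t = 4.0000: CF_t = 64.000000, DF = 0.721574, PV = 46.180754
  t = 5.0000: CF_t = 64.000000, DF = 0.665045, PV = 42.562907
  t = 6.0000: CF_t = 64.000000, DF = 0.612945, PV = 39.228486
  t = 7.0000: CF_t = 1064.000000, DF = 0.564926, PV = 601.081637
Price P = sum_t PV_t = 892.511216
First compute Macaulay numerator sum_t t * PV_t:
  t * PV_t at t = 1.0000: 58.986175
  t * PV_t at t = 2.0000: 108.730277
  t * PV_t at t = 3.0000: 150.318355
  t * PV_t at t = 4.0000: 184.723017
  t * PV_t at t = 5.0000: 212.814535
  t * PV_t at t = 6.0000: 235.370915
  t * PV_t at t = 7.0000: 4207.571461
Macaulay duration D = 5158.514734 / 892.511216 = 5.779776
Modified duration = D / (1 + y/m) = 5.779776 / (1 + 0.085000) = 5.326982


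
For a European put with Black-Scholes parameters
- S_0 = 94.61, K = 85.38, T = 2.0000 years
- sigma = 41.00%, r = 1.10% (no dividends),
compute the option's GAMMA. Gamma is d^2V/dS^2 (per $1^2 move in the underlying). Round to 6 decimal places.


Answer: Gamma = 0.006402

Derivation:
d1 = 0.5048937258; d2 = -0.0749338348
phi(d1) = 0.3512007188; exp(-qT) = 1.0000000000; exp(-rT) = 0.9782402351
Gamma = exp(-qT) * phi(d1) / (S * sigma * sqrt(T)) = 1.0000000000 * 0.3512007188 / (94.6100 * 0.4100 * 1.4142135624) = 0.006402


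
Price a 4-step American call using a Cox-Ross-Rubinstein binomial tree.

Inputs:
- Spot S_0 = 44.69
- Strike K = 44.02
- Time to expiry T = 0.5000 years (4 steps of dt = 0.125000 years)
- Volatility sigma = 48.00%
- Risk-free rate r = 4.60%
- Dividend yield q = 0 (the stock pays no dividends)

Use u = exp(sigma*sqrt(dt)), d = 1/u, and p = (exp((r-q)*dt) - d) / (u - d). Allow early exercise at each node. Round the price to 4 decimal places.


dt = T/N = 0.125000
u = exp(sigma*sqrt(dt)) = 1.184956; d = 1/u = 0.843913
p = (exp((r-q)*dt) - d) / (u - d) = 0.474584
Discount per step: exp(-r*dt) = 0.994266
Stock lattice S(k, i) with i counting down-moves:
  k=0: S(0,0) = 44.6900
  k=1: S(1,0) = 52.9557; S(1,1) = 37.7145
  k=2: S(2,0) = 62.7502; S(2,1) = 44.6900; S(2,2) = 31.8277
  k=3: S(3,0) = 74.3562; S(3,1) = 52.9557; S(3,2) = 37.7145; S(3,3) = 26.8599
  k=4: S(4,0) = 88.1088; S(4,1) = 62.7502; S(4,2) = 44.6900; S(4,3) = 31.8277; S(4,4) = 22.6674
Terminal payoffs V(N, i) = max(S_T - K, 0):
  V(4,0) = 44.088788; V(4,1) = 18.730153; V(4,2) = 0.670000; V(4,3) = 0.000000; V(4,4) = 0.000000
Backward induction: V(k, i) = exp(-r*dt) * [p * V(k+1, i) + (1-p) * V(k+1, i+1)]; then take max(V_cont, immediate exercise) for American.
  V(3,0) = exp(-r*dt) * [p*44.088788 + (1-p)*18.730153] = 30.588558; exercise = 30.336169; V(3,0) = max -> 30.588558
  V(3,1) = exp(-r*dt) * [p*18.730153 + (1-p)*0.670000] = 9.188072; exercise = 8.935683; V(3,1) = max -> 9.188072
  V(3,2) = exp(-r*dt) * [p*0.670000 + (1-p)*0.000000] = 0.316148; exercise = 0.000000; V(3,2) = max -> 0.316148
  V(3,3) = exp(-r*dt) * [p*0.000000 + (1-p)*0.000000] = 0.000000; exercise = 0.000000; V(3,3) = max -> 0.000000
  V(2,0) = exp(-r*dt) * [p*30.588558 + (1-p)*9.188072] = 19.233483; exercise = 18.730153; V(2,0) = max -> 19.233483
  V(2,1) = exp(-r*dt) * [p*9.188072 + (1-p)*0.316148] = 4.500665; exercise = 0.670000; V(2,1) = max -> 4.500665
  V(2,2) = exp(-r*dt) * [p*0.316148 + (1-p)*0.000000] = 0.149178; exercise = 0.000000; V(2,2) = max -> 0.149178
  V(1,0) = exp(-r*dt) * [p*19.233483 + (1-p)*4.500665] = 11.426728; exercise = 8.935683; V(1,0) = max -> 11.426728
  V(1,1) = exp(-r*dt) * [p*4.500665 + (1-p)*0.149178] = 2.201628; exercise = 0.000000; V(1,1) = max -> 2.201628
  V(0,0) = exp(-r*dt) * [p*11.426728 + (1-p)*2.201628] = 6.541986; exercise = 0.670000; V(0,0) = max -> 6.541986

Answer: Price = V(0,0) = 6.5420


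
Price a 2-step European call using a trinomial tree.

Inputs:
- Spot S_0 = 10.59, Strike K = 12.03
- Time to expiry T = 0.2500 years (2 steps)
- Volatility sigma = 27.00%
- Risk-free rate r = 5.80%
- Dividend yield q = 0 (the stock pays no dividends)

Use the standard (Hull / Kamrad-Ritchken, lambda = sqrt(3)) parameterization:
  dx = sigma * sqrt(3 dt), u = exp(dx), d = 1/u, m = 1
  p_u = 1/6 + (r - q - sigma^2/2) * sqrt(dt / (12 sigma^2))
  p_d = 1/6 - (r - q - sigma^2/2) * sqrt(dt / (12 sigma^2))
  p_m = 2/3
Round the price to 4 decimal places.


dt = T/N = 0.125000; dx = sigma*sqrt(3*dt) = 0.165341
u = exp(dx) = 1.179795; d = 1/u = 0.847605
p_u = 0.174813, p_m = 0.666667, p_d = 0.158521
Discount per step: exp(-r*dt) = 0.992776
Stock lattice S(k, j) with j the centered position index:
  k=0: S(0,+0) = 10.5900
  k=1: S(1,-1) = 8.9761; S(1,+0) = 10.5900; S(1,+1) = 12.4940
  k=2: S(2,-2) = 7.6082; S(2,-1) = 8.9761; S(2,+0) = 10.5900; S(2,+1) = 12.4940; S(2,+2) = 14.7404
Terminal payoffs V(N, j) = max(S_T - K, 0):
  V(2,-2) = 0.000000; V(2,-1) = 0.000000; V(2,+0) = 0.000000; V(2,+1) = 0.464027; V(2,+2) = 2.710389
Backward induction: V(k, j) = exp(-r*dt) * [p_u * V(k+1, j+1) + p_m * V(k+1, j) + p_d * V(k+1, j-1)]
  V(1,-1) = exp(-r*dt) * [p_u*0.000000 + p_m*0.000000 + p_d*0.000000] = 0.000000
  V(1,+0) = exp(-r*dt) * [p_u*0.464027 + p_m*0.000000 + p_d*0.000000] = 0.080532
  V(1,+1) = exp(-r*dt) * [p_u*2.710389 + p_m*0.464027 + p_d*0.000000] = 0.777505
  V(0,+0) = exp(-r*dt) * [p_u*0.777505 + p_m*0.080532 + p_d*0.000000] = 0.188236

Answer: Price = V(0,0) = 0.1882


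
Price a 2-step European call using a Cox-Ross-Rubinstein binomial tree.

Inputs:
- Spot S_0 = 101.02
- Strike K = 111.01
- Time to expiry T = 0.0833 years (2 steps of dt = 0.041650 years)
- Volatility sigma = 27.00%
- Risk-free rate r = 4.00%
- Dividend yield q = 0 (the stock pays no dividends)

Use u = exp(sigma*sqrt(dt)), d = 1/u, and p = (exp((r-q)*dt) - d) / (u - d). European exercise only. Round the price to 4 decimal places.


dt = T/N = 0.041650
u = exp(sigma*sqrt(dt)) = 1.056649; d = 1/u = 0.946388
p = (exp((r-q)*dt) - d) / (u - d) = 0.501350
Discount per step: exp(-r*dt) = 0.998335
Stock lattice S(k, i) with i counting down-moves:
  k=0: S(0,0) = 101.0200
  k=1: S(1,0) = 106.7427; S(1,1) = 95.6041
  k=2: S(2,0) = 112.7895; S(2,1) = 101.0200; S(2,2) = 90.4786
Terminal payoffs V(N, i) = max(S_T - K, 0):
  V(2,0) = 1.779529; V(2,1) = 0.000000; V(2,2) = 0.000000
Backward induction: V(k, i) = exp(-r*dt) * [p * V(k+1, i) + (1-p) * V(k+1, i+1)].
  V(1,0) = exp(-r*dt) * [p*1.779529 + (1-p)*0.000000] = 0.890682
  V(1,1) = exp(-r*dt) * [p*0.000000 + (1-p)*0.000000] = 0.000000
  V(0,0) = exp(-r*dt) * [p*0.890682 + (1-p)*0.000000] = 0.445800

Answer: Price = V(0,0) = 0.4458


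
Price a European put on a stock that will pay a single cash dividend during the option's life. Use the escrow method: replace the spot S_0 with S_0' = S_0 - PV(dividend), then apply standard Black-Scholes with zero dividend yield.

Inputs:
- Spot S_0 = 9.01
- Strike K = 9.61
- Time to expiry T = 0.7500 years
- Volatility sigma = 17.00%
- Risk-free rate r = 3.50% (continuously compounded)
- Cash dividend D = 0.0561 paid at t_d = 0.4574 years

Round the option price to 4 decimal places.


PV(D) = D * exp(-r * t_d) = 0.0561 * 0.98411846 = 0.05520905
S_0' = S_0 - PV(D) = 9.0100 - 0.05520905 = 8.95479095
d1 = (ln(S_0'/K) + (r + sigma^2/2)*T) / (sigma*sqrt(T)) = -0.22773433
d2 = d1 - sigma*sqrt(T) = -0.37495865
exp(-rT) = 0.97409154
N(-d1) = 0.59007361; N(-d2) = 0.64615439
P = K * exp(-rT) * N(-d2) - S_0' * N(-d1) = 9.6100 * 0.97409154 * 0.64615439 - 8.95479095 * 0.59007361 = 0.7647

Answer: Price = 0.7647


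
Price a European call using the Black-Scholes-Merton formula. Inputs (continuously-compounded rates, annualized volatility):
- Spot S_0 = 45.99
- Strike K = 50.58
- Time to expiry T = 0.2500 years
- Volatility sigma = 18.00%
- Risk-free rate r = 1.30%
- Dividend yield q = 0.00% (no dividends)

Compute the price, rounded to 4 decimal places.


d1 = (ln(S/K) + (r - q + 0.5*sigma^2) * T) / (sigma * sqrt(T)) = -0.97591400
d2 = d1 - sigma * sqrt(T) = -1.06591400
exp(-rT) = 0.99675528; exp(-qT) = 1.00000000
C = S_0 * exp(-qT) * N(d1) - K * exp(-rT) * N(d2)
N(d1) = 0.16455354; N(d2) = 0.14323126
C = 45.9900 * 1.00000000 * 0.16455354 - 50.5800 * 0.99675528 * 0.14323126 = 0.3467

Answer: Price = 0.3467


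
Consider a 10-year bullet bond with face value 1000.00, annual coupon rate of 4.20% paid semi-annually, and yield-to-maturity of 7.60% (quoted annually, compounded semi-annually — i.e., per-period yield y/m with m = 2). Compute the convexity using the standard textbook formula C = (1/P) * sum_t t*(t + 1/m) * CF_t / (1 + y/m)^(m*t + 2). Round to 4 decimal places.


Coupon per period c = face * coupon_rate / m = 21.000000
Periods per year m = 2; per-period yield y/m = 0.038000
Number of cashflows N = 20
Cashflows (t years, CF_t, discount factor 1/(1+y/m)^(m*t), PV):
  t = 0.5000: CF_t = 21.000000, DF = 0.963391, PV = 20.231214
  t = 1.0000: CF_t = 21.000000, DF = 0.928122, PV = 19.490572
  t = 1.5000: CF_t = 21.000000, DF = 0.894145, PV = 18.777044
  t = 2.0000: CF_t = 21.000000, DF = 0.861411, PV = 18.089638
  t = 2.5000: CF_t = 21.000000, DF = 0.829876, PV = 17.427397
  t = 3.0000: CF_t = 21.000000, DF = 0.799495, PV = 16.789400
  t = 3.5000: CF_t = 21.000000, DF = 0.770227, PV = 16.174759
  t = 4.0000: CF_t = 21.000000, DF = 0.742030, PV = 15.582620
  t = 4.5000: CF_t = 21.000000, DF = 0.714865, PV = 15.012158
  t = 5.0000: CF_t = 21.000000, DF = 0.688694, PV = 14.462580
  t = 5.5000: CF_t = 21.000000, DF = 0.663482, PV = 13.933121
  t = 6.0000: CF_t = 21.000000, DF = 0.639193, PV = 13.423045
  t = 6.5000: CF_t = 21.000000, DF = 0.615793, PV = 12.931643
  t = 7.0000: CF_t = 21.000000, DF = 0.593249, PV = 12.458230
  t = 7.5000: CF_t = 21.000000, DF = 0.571531, PV = 12.002148
  t = 8.0000: CF_t = 21.000000, DF = 0.550608, PV = 11.562763
  t = 8.5000: CF_t = 21.000000, DF = 0.530451, PV = 11.139464
  t = 9.0000: CF_t = 21.000000, DF = 0.511031, PV = 10.731661
  t = 9.5000: CF_t = 21.000000, DF = 0.492323, PV = 10.338787
  t = 10.0000: CF_t = 1021.000000, DF = 0.474300, PV = 484.260083
Price P = sum_t PV_t = 764.818326
Convexity numerator sum_t t*(t + 1/m) * CF_t / (1+y/m)^(m*t + 2):
  t = 0.5000: term = 9.388522
  t = 1.0000: term = 27.134457
  t = 1.5000: term = 52.282191
  t = 2.0000: term = 83.947000
  t = 2.5000: term = 121.310693
  t = 3.0000: term = 163.617505
  t = 3.5000: term = 210.170205
  t = 4.0000: term = 260.326431
  t = 4.5000: term = 313.495221
  t = 5.0000: term = 369.133743
  t = 5.5000: term = 426.744212
  t = 6.0000: term = 485.870971
  t = 6.5000: term = 546.097752
  t = 7.0000: term = 607.045078
  t = 7.5000: term = 668.367826
  t = 8.0000: term = 729.752925
  t = 8.5000: term = 790.917187
  t = 9.0000: term = 851.605268
  t = 9.5000: term = 911.587741
  t = 10.0000: term = 47192.530360
Convexity = (1/P) * sum = 54821.325287 / 764.818326 = 71.678886

Answer: Convexity = 71.6789


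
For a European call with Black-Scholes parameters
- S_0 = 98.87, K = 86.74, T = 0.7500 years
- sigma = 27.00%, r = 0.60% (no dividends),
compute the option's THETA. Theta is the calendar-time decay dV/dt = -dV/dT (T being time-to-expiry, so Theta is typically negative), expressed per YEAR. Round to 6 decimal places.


d1 = 0.6959346680; d2 = 0.4621078090
phi(d1) = 0.3131412024; exp(-qT) = 1.0000000000; exp(-rT) = 0.9955101098
Theta = -S*exp(-qT)*phi(d1)*sigma/(2*sqrt(T)) - r*K*exp(-rT)*N(d2) + q*S*exp(-qT)*N(d1)
N(d1) = 0.7567651274; N(d2) = 0.6779979947; sqrt(T) = 0.8660254038
Term 1 = -98.8700 * 1.0000000000 * 0.3131412024 * 0.2700 / (2 * 0.8660254038) = -4.8262285652
Term 2 = -0.0060 * 86.7400 * 0.9955101098 * 0.6779979947 = -0.3512729859
Term 3 = 0 (no dividend yield, q = 0)
Theta = -4.8262285652 + (-0.3512729859) + (0.0000000000) = -5.177502

Answer: Theta = -5.177502


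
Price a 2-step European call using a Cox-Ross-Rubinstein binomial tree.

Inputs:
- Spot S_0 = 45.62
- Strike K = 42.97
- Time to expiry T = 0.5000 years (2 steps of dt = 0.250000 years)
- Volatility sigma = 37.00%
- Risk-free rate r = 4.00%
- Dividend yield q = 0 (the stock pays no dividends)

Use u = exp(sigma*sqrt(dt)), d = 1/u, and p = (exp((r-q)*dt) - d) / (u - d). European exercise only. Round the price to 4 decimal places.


Answer: Price = V(0,0) = 6.5276

Derivation:
dt = T/N = 0.250000
u = exp(sigma*sqrt(dt)) = 1.203218; d = 1/u = 0.831104
p = (exp((r-q)*dt) - d) / (u - d) = 0.480890
Discount per step: exp(-r*dt) = 0.990050
Stock lattice S(k, i) with i counting down-moves:
  k=0: S(0,0) = 45.6200
  k=1: S(1,0) = 54.8908; S(1,1) = 37.9150
  k=2: S(2,0) = 66.0457; S(2,1) = 45.6200; S(2,2) = 31.5113
Terminal payoffs V(N, i) = max(S_T - K, 0):
  V(2,0) = 23.075653; V(2,1) = 2.650000; V(2,2) = 0.000000
Backward induction: V(k, i) = exp(-r*dt) * [p * V(k+1, i) + (1-p) * V(k+1, i+1)].
  V(1,0) = exp(-r*dt) * [p*23.075653 + (1-p)*2.650000] = 12.348384
  V(1,1) = exp(-r*dt) * [p*2.650000 + (1-p)*0.000000] = 1.261678
  V(0,0) = exp(-r*dt) * [p*12.348384 + (1-p)*1.261678] = 6.527558


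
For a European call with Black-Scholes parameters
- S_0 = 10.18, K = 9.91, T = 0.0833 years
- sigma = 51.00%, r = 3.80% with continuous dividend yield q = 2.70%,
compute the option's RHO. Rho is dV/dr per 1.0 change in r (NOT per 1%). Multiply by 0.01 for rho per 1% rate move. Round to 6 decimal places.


Answer: Rho = 0.449198

Derivation:
d1 = 0.2624420781; d2 = 0.1152472072
phi(d1) = 0.3854374117; exp(-qT) = 0.9977534273; exp(-rT) = 0.9968396046
N(d2) = 0.5458754090
Rho = K*T*exp(-rT)*N(d2) = 9.9100 * 0.0833 * 0.9968396046 * 0.5458754090 = 0.449198


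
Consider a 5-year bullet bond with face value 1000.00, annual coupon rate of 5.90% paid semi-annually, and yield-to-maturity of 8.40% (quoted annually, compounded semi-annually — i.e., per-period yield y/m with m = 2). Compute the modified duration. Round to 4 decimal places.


Coupon per period c = face * coupon_rate / m = 29.500000
Periods per year m = 2; per-period yield y/m = 0.042000
Number of cashflows N = 10
Cashflows (t years, CF_t, discount factor 1/(1+y/m)^(m*t), PV):
  t = 0.5000: CF_t = 29.500000, DF = 0.959693, PV = 28.310940
  t = 1.0000: CF_t = 29.500000, DF = 0.921010, PV = 27.169809
  t = 1.5000: CF_t = 29.500000, DF = 0.883887, PV = 26.074672
  t = 2.0000: CF_t = 29.500000, DF = 0.848260, PV = 25.023678
  t = 2.5000: CF_t = 29.500000, DF = 0.814069, PV = 24.015046
  t = 3.0000: CF_t = 29.500000, DF = 0.781257, PV = 23.047069
  t = 3.5000: CF_t = 29.500000, DF = 0.749766, PV = 22.118108
  t = 4.0000: CF_t = 29.500000, DF = 0.719545, PV = 21.226592
  t = 4.5000: CF_t = 29.500000, DF = 0.690543, PV = 20.371009
  t = 5.0000: CF_t = 1029.500000, DF = 0.662709, PV = 682.258824
Price P = sum_t PV_t = 899.615747
First compute Macaulay numerator sum_t t * PV_t:
  t * PV_t at t = 0.5000: 14.155470
  t * PV_t at t = 1.0000: 27.169809
  t * PV_t at t = 1.5000: 39.112008
  t * PV_t at t = 2.0000: 50.047356
  t * PV_t at t = 2.5000: 60.037615
  t * PV_t at t = 3.0000: 69.141207
  t * PV_t at t = 3.5000: 77.413380
  t * PV_t at t = 4.0000: 84.906366
  t * PV_t at t = 4.5000: 91.669541
  t * PV_t at t = 5.0000: 3411.294120
Macaulay duration D = 3924.946872 / 899.615747 = 4.362915
Modified duration = D / (1 + y/m) = 4.362915 / (1 + 0.042000) = 4.187058

Answer: Modified duration = 4.1871


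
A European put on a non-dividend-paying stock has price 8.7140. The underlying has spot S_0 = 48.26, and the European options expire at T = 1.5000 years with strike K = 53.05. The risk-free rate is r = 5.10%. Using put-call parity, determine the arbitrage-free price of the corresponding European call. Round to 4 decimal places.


Put-call parity: C - P = S_0 * exp(-qT) - K * exp(-rT).
S_0 * exp(-qT) = 48.2600 * 1.00000000 = 48.26000000
K * exp(-rT) = 53.0500 * 0.92635291 = 49.14302210
C = P + S*exp(-qT) - K*exp(-rT)
C = 8.7140 + 48.26000000 - 49.14302210 = 7.8310

Answer: Call price = 7.8310


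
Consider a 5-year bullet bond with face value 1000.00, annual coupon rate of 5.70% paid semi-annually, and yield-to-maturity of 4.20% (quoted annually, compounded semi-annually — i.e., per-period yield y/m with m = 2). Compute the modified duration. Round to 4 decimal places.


Coupon per period c = face * coupon_rate / m = 28.500000
Periods per year m = 2; per-period yield y/m = 0.021000
Number of cashflows N = 10
Cashflows (t years, CF_t, discount factor 1/(1+y/m)^(m*t), PV):
  t = 0.5000: CF_t = 28.500000, DF = 0.979432, PV = 27.913810
  t = 1.0000: CF_t = 28.500000, DF = 0.959287, PV = 27.339677
  t = 1.5000: CF_t = 28.500000, DF = 0.939556, PV = 26.777352
  t = 2.0000: CF_t = 28.500000, DF = 0.920231, PV = 26.226594
  t = 2.5000: CF_t = 28.500000, DF = 0.901304, PV = 25.687163
  t = 3.0000: CF_t = 28.500000, DF = 0.882766, PV = 25.158828
  t = 3.5000: CF_t = 28.500000, DF = 0.864609, PV = 24.641360
  t = 4.0000: CF_t = 28.500000, DF = 0.846826, PV = 24.134534
  t = 4.5000: CF_t = 28.500000, DF = 0.829408, PV = 23.638134
  t = 5.0000: CF_t = 1028.500000, DF = 0.812349, PV = 835.500810
Price P = sum_t PV_t = 1067.018262
First compute Macaulay numerator sum_t t * PV_t:
  t * PV_t at t = 0.5000: 13.956905
  t * PV_t at t = 1.0000: 27.339677
  t * PV_t at t = 1.5000: 40.166029
  t * PV_t at t = 2.0000: 52.453188
  t * PV_t at t = 2.5000: 64.217909
  t * PV_t at t = 3.0000: 75.476484
  t * PV_t at t = 3.5000: 86.244758
  t * PV_t at t = 4.0000: 96.538137
  t * PV_t at t = 4.5000: 106.371601
  t * PV_t at t = 5.0000: 4177.504049
Macaulay duration D = 4740.268736 / 1067.018262 = 4.442538
Modified duration = D / (1 + y/m) = 4.442538 / (1 + 0.021000) = 4.351163

Answer: Modified duration = 4.3512


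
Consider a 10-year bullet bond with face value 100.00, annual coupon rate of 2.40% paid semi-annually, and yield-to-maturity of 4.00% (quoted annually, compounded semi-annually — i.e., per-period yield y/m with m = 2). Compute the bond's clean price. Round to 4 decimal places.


Coupon per period c = face * coupon_rate / m = 1.200000
Periods per year m = 2; per-period yield y/m = 0.020000
Number of cashflows N = 20
Cashflows (t years, CF_t, discount factor 1/(1+y/m)^(m*t), PV):
  t = 0.5000: CF_t = 1.200000, DF = 0.980392, PV = 1.176471
  t = 1.0000: CF_t = 1.200000, DF = 0.961169, PV = 1.153403
  t = 1.5000: CF_t = 1.200000, DF = 0.942322, PV = 1.130787
  t = 2.0000: CF_t = 1.200000, DF = 0.923845, PV = 1.108615
  t = 2.5000: CF_t = 1.200000, DF = 0.905731, PV = 1.086877
  t = 3.0000: CF_t = 1.200000, DF = 0.887971, PV = 1.065566
  t = 3.5000: CF_t = 1.200000, DF = 0.870560, PV = 1.044672
  t = 4.0000: CF_t = 1.200000, DF = 0.853490, PV = 1.024188
  t = 4.5000: CF_t = 1.200000, DF = 0.836755, PV = 1.004106
  t = 5.0000: CF_t = 1.200000, DF = 0.820348, PV = 0.984418
  t = 5.5000: CF_t = 1.200000, DF = 0.804263, PV = 0.965116
  t = 6.0000: CF_t = 1.200000, DF = 0.788493, PV = 0.946192
  t = 6.5000: CF_t = 1.200000, DF = 0.773033, PV = 0.927639
  t = 7.0000: CF_t = 1.200000, DF = 0.757875, PV = 0.909450
  t = 7.5000: CF_t = 1.200000, DF = 0.743015, PV = 0.891618
  t = 8.0000: CF_t = 1.200000, DF = 0.728446, PV = 0.874135
  t = 8.5000: CF_t = 1.200000, DF = 0.714163, PV = 0.856995
  t = 9.0000: CF_t = 1.200000, DF = 0.700159, PV = 0.840191
  t = 9.5000: CF_t = 1.200000, DF = 0.686431, PV = 0.823717
  t = 10.0000: CF_t = 101.200000, DF = 0.672971, PV = 68.104699
Price P = sum_t PV_t = 86.918853

Answer: Price = 86.9189


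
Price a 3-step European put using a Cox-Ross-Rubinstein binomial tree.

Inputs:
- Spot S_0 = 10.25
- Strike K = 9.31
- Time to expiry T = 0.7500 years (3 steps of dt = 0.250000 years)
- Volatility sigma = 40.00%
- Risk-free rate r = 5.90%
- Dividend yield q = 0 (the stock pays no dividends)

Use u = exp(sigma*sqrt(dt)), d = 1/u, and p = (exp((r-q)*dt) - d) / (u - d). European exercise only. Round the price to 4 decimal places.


Answer: Price = V(0,0) = 0.8134

Derivation:
dt = T/N = 0.250000
u = exp(sigma*sqrt(dt)) = 1.221403; d = 1/u = 0.818731
p = (exp((r-q)*dt) - d) / (u - d) = 0.487068
Discount per step: exp(-r*dt) = 0.985358
Stock lattice S(k, i) with i counting down-moves:
  k=0: S(0,0) = 10.2500
  k=1: S(1,0) = 12.5194; S(1,1) = 8.3920
  k=2: S(2,0) = 15.2912; S(2,1) = 10.2500; S(2,2) = 6.8708
  k=3: S(3,0) = 18.6767; S(3,1) = 12.5194; S(3,2) = 8.3920; S(3,3) = 5.6253
Terminal payoffs V(N, i) = max(K - S_T, 0):
  V(3,0) = 0.000000; V(3,1) = 0.000000; V(3,2) = 0.918010; V(3,3) = 3.684681
Backward induction: V(k, i) = exp(-r*dt) * [p * V(k+1, i) + (1-p) * V(k+1, i+1)].
  V(2,0) = exp(-r*dt) * [p*0.000000 + (1-p)*0.000000] = 0.000000
  V(2,1) = exp(-r*dt) * [p*0.000000 + (1-p)*0.918010] = 0.463982
  V(2,2) = exp(-r*dt) * [p*0.918010 + (1-p)*3.684681] = 2.302905
  V(1,0) = exp(-r*dt) * [p*0.000000 + (1-p)*0.463982] = 0.234507
  V(1,1) = exp(-r*dt) * [p*0.463982 + (1-p)*2.302905] = 1.386621
  V(0,0) = exp(-r*dt) * [p*0.234507 + (1-p)*1.386621] = 0.813377


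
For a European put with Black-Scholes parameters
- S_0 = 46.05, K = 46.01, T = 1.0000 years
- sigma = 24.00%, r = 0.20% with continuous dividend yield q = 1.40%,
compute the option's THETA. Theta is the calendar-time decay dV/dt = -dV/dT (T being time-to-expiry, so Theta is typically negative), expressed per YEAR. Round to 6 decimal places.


d1 = 0.0736208272; d2 = -0.1663791728
phi(d1) = 0.3978626052; exp(-qT) = 0.9860975443; exp(-rT) = 0.9980019987
Theta = -S*exp(-qT)*phi(d1)*sigma/(2*sqrt(T)) + r*K*exp(-rT)*N(-d2) - q*S*exp(-qT)*N(-d1)
N(-d1) = 0.4706560492; N(-d2) = 0.5660707184; sqrt(T) = 1.0000000000
Term 1 = -46.0500 * 0.9860975443 * 0.3978626052 * 0.2400 / (2 * 1.0000000000) = -2.1680229735
Term 2 = 0.0020 * 46.0100 * 0.9980019987 * 0.5660707184 = 0.0519857520
Term 3 = -0.0140 * 46.0500 * 0.9860975443 * 0.4706560492 = -0.2992135056
Theta = -2.1680229735 + (0.0519857520) + (-0.2992135056) = -2.415251

Answer: Theta = -2.415251


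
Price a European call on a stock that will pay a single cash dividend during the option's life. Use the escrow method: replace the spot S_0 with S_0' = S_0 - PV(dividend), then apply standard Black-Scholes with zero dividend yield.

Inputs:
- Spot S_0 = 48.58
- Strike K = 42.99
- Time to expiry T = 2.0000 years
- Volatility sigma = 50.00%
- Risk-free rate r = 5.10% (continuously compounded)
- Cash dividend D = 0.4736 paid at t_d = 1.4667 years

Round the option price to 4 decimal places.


Answer: Price = 17.2014

Derivation:
PV(D) = D * exp(-r * t_d) = 0.4736 * 0.92792748 = 0.43946645
S_0' = S_0 - PV(D) = 48.5800 - 0.43946645 = 48.14053355
d1 = (ln(S_0'/K) + (r + sigma^2/2)*T) / (sigma*sqrt(T)) = 0.65783132
d2 = d1 - sigma*sqrt(T) = -0.04927546
exp(-rT) = 0.90302955
N(d1) = 0.74467674; N(d2) = 0.48034989
C = S_0' * N(d1) - K * exp(-rT) * N(d2) = 48.14053355 * 0.74467674 - 42.9900 * 0.90302955 * 0.48034989 = 17.2014


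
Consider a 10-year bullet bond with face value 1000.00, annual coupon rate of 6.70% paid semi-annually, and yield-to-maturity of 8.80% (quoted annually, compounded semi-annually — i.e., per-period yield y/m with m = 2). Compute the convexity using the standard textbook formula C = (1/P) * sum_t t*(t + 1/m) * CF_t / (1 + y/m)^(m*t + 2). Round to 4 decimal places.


Coupon per period c = face * coupon_rate / m = 33.500000
Periods per year m = 2; per-period yield y/m = 0.044000
Number of cashflows N = 20
Cashflows (t years, CF_t, discount factor 1/(1+y/m)^(m*t), PV):
  t = 0.5000: CF_t = 33.500000, DF = 0.957854, PV = 32.088123
  t = 1.0000: CF_t = 33.500000, DF = 0.917485, PV = 30.735750
  t = 1.5000: CF_t = 33.500000, DF = 0.878817, PV = 29.440373
  t = 2.0000: CF_t = 33.500000, DF = 0.841779, PV = 28.199591
  t = 2.5000: CF_t = 33.500000, DF = 0.806302, PV = 27.011103
  t = 3.0000: CF_t = 33.500000, DF = 0.772320, PV = 25.872704
  t = 3.5000: CF_t = 33.500000, DF = 0.739770, PV = 24.782283
  t = 4.0000: CF_t = 33.500000, DF = 0.708592, PV = 23.737819
  t = 4.5000: CF_t = 33.500000, DF = 0.678728, PV = 22.737375
  t = 5.0000: CF_t = 33.500000, DF = 0.650122, PV = 21.779095
  t = 5.5000: CF_t = 33.500000, DF = 0.622722, PV = 20.861202
  t = 6.0000: CF_t = 33.500000, DF = 0.596477, PV = 19.981994
  t = 6.5000: CF_t = 33.500000, DF = 0.571339, PV = 19.139841
  t = 7.0000: CF_t = 33.500000, DF = 0.547259, PV = 18.333181
  t = 7.5000: CF_t = 33.500000, DF = 0.524195, PV = 17.560518
  t = 8.0000: CF_t = 33.500000, DF = 0.502102, PV = 16.820420
  t = 8.5000: CF_t = 33.500000, DF = 0.480941, PV = 16.111513
  t = 9.0000: CF_t = 33.500000, DF = 0.460671, PV = 15.432484
  t = 9.5000: CF_t = 33.500000, DF = 0.441256, PV = 14.782073
  t = 10.0000: CF_t = 1033.500000, DF = 0.422659, PV = 436.817981
Price P = sum_t PV_t = 862.225421
Convexity numerator sum_t t*(t + 1/m) * CF_t / (1+y/m)^(m*t + 2):
  t = 0.5000: term = 14.720187
  t = 1.0000: term = 42.299387
  t = 1.5000: term = 81.033308
  t = 2.0000: term = 129.363519
  t = 2.5000: term = 185.867124
  t = 3.0000: term = 249.247102
  t = 3.5000: term = 318.323246
  t = 4.0000: term = 392.023702
  t = 4.5000: term = 469.377038
  t = 5.0000: term = 549.504833
  t = 5.5000: term = 631.614751
  t = 6.0000: term = 714.994058
  t = 6.5000: term = 799.003577
  t = 7.0000: term = 883.072035
  t = 7.5000: term = 966.690788
  t = 8.0000: term = 1049.408902
  t = 8.5000: term = 1130.828558
  t = 9.0000: term = 1210.600777
  t = 9.5000: term = 1288.421432
  t = 10.0000: term = 42081.267205
Convexity = (1/P) * sum = 53187.661528 / 862.225421 = 61.686492

Answer: Convexity = 61.6865


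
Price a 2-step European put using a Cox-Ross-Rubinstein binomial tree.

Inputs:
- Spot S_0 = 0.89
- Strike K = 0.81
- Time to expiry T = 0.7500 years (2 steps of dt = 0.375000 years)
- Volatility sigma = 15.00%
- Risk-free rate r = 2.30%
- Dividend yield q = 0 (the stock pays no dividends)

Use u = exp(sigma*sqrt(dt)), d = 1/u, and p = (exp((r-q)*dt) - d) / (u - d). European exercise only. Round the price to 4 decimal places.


dt = T/N = 0.375000
u = exp(sigma*sqrt(dt)) = 1.096207; d = 1/u = 0.912237
p = (exp((r-q)*dt) - d) / (u - d) = 0.524138
Discount per step: exp(-r*dt) = 0.991412
Stock lattice S(k, i) with i counting down-moves:
  k=0: S(0,0) = 0.8900
  k=1: S(1,0) = 0.9756; S(1,1) = 0.8119
  k=2: S(2,0) = 1.0695; S(2,1) = 0.8900; S(2,2) = 0.7406
Terminal payoffs V(N, i) = max(K - S_T, 0):
  V(2,0) = 0.000000; V(2,1) = 0.000000; V(2,2) = 0.069364
Backward induction: V(k, i) = exp(-r*dt) * [p * V(k+1, i) + (1-p) * V(k+1, i+1)].
  V(1,0) = exp(-r*dt) * [p*0.000000 + (1-p)*0.000000] = 0.000000
  V(1,1) = exp(-r*dt) * [p*0.000000 + (1-p)*0.069364] = 0.032724
  V(0,0) = exp(-r*dt) * [p*0.000000 + (1-p)*0.032724] = 0.015438

Answer: Price = V(0,0) = 0.0154


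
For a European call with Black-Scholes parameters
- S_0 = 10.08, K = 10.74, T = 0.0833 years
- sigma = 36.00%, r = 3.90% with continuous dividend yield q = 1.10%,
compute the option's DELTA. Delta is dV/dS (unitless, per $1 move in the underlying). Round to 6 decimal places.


Answer: Delta = 0.295708

Derivation:
d1 = -0.5359997510; d2 = -0.6399020128
phi(d1) = 0.3455608949; exp(-qT) = 0.9990841197; exp(-rT) = 0.9967565713
N(d1) = 0.2959793613
Delta = exp(-qT) * N(d1) = 0.9990841197 * 0.2959793613 = 0.295708


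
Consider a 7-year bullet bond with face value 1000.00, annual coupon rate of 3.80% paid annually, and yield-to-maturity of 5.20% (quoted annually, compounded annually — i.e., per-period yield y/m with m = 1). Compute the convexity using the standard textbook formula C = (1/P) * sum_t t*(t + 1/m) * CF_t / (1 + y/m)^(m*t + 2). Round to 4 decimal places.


Answer: Convexity = 43.3493

Derivation:
Coupon per period c = face * coupon_rate / m = 38.000000
Periods per year m = 1; per-period yield y/m = 0.052000
Number of cashflows N = 7
Cashflows (t years, CF_t, discount factor 1/(1+y/m)^(m*t), PV):
  t = 1.0000: CF_t = 38.000000, DF = 0.950570, PV = 36.121673
  t = 2.0000: CF_t = 38.000000, DF = 0.903584, PV = 34.336191
  t = 3.0000: CF_t = 38.000000, DF = 0.858920, PV = 32.638965
  t = 4.0000: CF_t = 38.000000, DF = 0.816464, PV = 31.025632
  t = 5.0000: CF_t = 38.000000, DF = 0.776106, PV = 29.492046
  t = 6.0000: CF_t = 38.000000, DF = 0.737744, PV = 28.034264
  t = 7.0000: CF_t = 1038.000000, DF = 0.701277, PV = 727.925905
Price P = sum_t PV_t = 919.574675
Convexity numerator sum_t t*(t + 1/m) * CF_t / (1+y/m)^(m*t + 2):
  t = 1.0000: term = 65.277930
  t = 2.0000: term = 186.153792
  t = 3.0000: term = 353.904548
  t = 4.0000: term = 560.685279
  t = 5.0000: term = 799.456196
  t = 6.0000: term = 1063.915089
  t = 7.0000: term = 36833.562229
Convexity = (1/P) * sum = 39862.955063 / 919.574675 = 43.349340


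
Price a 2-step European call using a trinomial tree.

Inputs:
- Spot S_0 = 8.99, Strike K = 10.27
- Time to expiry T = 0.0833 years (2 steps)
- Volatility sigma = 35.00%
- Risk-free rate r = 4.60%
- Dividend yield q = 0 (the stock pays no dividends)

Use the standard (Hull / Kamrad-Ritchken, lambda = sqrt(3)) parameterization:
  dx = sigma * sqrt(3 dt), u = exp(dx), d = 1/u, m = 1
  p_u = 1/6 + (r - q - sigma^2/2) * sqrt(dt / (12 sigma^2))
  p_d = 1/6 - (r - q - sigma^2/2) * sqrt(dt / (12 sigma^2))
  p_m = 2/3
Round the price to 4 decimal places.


dt = T/N = 0.041650; dx = sigma*sqrt(3*dt) = 0.123719
u = exp(dx) = 1.131698; d = 1/u = 0.883628
p_u = 0.164100, p_m = 0.666667, p_d = 0.169234
Discount per step: exp(-r*dt) = 0.998086
Stock lattice S(k, j) with j the centered position index:
  k=0: S(0,+0) = 8.9900
  k=1: S(1,-1) = 7.9438; S(1,+0) = 8.9900; S(1,+1) = 10.1740
  k=2: S(2,-2) = 7.0194; S(2,-1) = 7.9438; S(2,+0) = 8.9900; S(2,+1) = 10.1740; S(2,+2) = 11.5139
Terminal payoffs V(N, j) = max(S_T - K, 0):
  V(2,-2) = 0.000000; V(2,-1) = 0.000000; V(2,+0) = 0.000000; V(2,+1) = 0.000000; V(2,+2) = 1.243851
Backward induction: V(k, j) = exp(-r*dt) * [p_u * V(k+1, j+1) + p_m * V(k+1, j) + p_d * V(k+1, j-1)]
  V(1,-1) = exp(-r*dt) * [p_u*0.000000 + p_m*0.000000 + p_d*0.000000] = 0.000000
  V(1,+0) = exp(-r*dt) * [p_u*0.000000 + p_m*0.000000 + p_d*0.000000] = 0.000000
  V(1,+1) = exp(-r*dt) * [p_u*1.243851 + p_m*0.000000 + p_d*0.000000] = 0.203725
  V(0,+0) = exp(-r*dt) * [p_u*0.203725 + p_m*0.000000 + p_d*0.000000] = 0.033367

Answer: Price = V(0,0) = 0.0334


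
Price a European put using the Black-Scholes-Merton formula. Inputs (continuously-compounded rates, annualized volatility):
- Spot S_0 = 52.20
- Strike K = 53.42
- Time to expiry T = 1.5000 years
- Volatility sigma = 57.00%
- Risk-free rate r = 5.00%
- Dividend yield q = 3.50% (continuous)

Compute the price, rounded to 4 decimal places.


Answer: Price = 13.5383

Derivation:
d1 = (ln(S/K) + (r - q + 0.5*sigma^2) * T) / (sigma * sqrt(T)) = 0.34818893
d2 = d1 - sigma * sqrt(T) = -0.34991564
exp(-rT) = 0.92774349; exp(-qT) = 0.94885432
P = K * exp(-rT) * N(-d2) - S_0 * exp(-qT) * N(-d1)
N(-d1) = 0.36384915; N(-d2) = 0.63679900
P = 53.4200 * 0.92774349 * 0.63679900 - 52.2000 * 0.94885432 * 0.36384915 = 13.5383


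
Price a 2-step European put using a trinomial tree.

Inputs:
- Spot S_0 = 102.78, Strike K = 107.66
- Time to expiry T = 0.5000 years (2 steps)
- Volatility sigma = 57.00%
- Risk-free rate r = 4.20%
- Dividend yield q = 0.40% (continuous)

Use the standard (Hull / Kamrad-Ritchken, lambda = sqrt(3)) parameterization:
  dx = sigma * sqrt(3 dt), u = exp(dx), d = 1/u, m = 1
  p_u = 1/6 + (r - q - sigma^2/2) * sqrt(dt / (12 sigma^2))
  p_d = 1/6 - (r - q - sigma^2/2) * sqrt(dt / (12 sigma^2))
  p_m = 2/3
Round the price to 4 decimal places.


dt = T/N = 0.250000; dx = sigma*sqrt(3*dt) = 0.493634
u = exp(dx) = 1.638260; d = 1/u = 0.610404
p_u = 0.135153, p_m = 0.666667, p_d = 0.198180
Discount per step: exp(-r*dt) = 0.989555
Stock lattice S(k, j) with j the centered position index:
  k=0: S(0,+0) = 102.7800
  k=1: S(1,-1) = 62.7373; S(1,+0) = 102.7800; S(1,+1) = 168.3803
  k=2: S(2,-2) = 38.2951; S(2,-1) = 62.7373; S(2,+0) = 102.7800; S(2,+1) = 168.3803; S(2,+2) = 275.8507
Terminal payoffs V(N, j) = max(K - S_T, 0):
  V(2,-2) = 69.364905; V(2,-1) = 44.922692; V(2,+0) = 4.880000; V(2,+1) = 0.000000; V(2,+2) = 0.000000
Backward induction: V(k, j) = exp(-r*dt) * [p_u * V(k+1, j+1) + p_m * V(k+1, j) + p_d * V(k+1, j-1)]
  V(1,-1) = exp(-r*dt) * [p_u*4.880000 + p_m*44.922692 + p_d*69.364905] = 43.891481
  V(1,+0) = exp(-r*dt) * [p_u*0.000000 + p_m*4.880000 + p_d*44.922692] = 12.029157
  V(1,+1) = exp(-r*dt) * [p_u*0.000000 + p_m*0.000000 + p_d*4.880000] = 0.957019
  V(0,+0) = exp(-r*dt) * [p_u*0.957019 + p_m*12.029157 + p_d*43.891481] = 16.671242

Answer: Price = V(0,0) = 16.6712


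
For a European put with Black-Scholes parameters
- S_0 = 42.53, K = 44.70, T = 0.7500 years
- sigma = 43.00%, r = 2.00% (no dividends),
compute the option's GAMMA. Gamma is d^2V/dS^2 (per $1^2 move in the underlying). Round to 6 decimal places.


d1 = 0.0928425089; d2 = -0.2795484147
phi(d1) = 0.3972265926; exp(-qT) = 1.0000000000; exp(-rT) = 0.9851119396
Gamma = exp(-qT) * phi(d1) / (S * sigma * sqrt(T)) = 1.0000000000 * 0.3972265926 / (42.5300 * 0.4300 * 0.8660254038) = 0.025081

Answer: Gamma = 0.025081


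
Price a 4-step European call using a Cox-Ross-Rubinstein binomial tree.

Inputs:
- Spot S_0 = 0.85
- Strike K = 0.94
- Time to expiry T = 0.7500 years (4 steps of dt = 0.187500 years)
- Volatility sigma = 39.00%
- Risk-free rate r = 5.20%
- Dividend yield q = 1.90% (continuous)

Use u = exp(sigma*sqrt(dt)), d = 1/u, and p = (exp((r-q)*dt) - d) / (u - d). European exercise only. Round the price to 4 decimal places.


dt = T/N = 0.187500
u = exp(sigma*sqrt(dt)) = 1.183972; d = 1/u = 0.844615
p = (exp((r-q)*dt) - d) / (u - d) = 0.476171
Discount per step: exp(-r*dt) = 0.990297
Stock lattice S(k, i) with i counting down-moves:
  k=0: S(0,0) = 0.8500
  k=1: S(1,0) = 1.0064; S(1,1) = 0.7179
  k=2: S(2,0) = 1.1915; S(2,1) = 0.8500; S(2,2) = 0.6064
  k=3: S(3,0) = 1.4107; S(3,1) = 1.0064; S(3,2) = 0.7179; S(3,3) = 0.5121
  k=4: S(4,0) = 1.6703; S(4,1) = 1.1915; S(4,2) = 0.8500; S(4,3) = 0.6064; S(4,4) = 0.4326
Terminal payoffs V(N, i) = max(S_T - K, 0):
  V(4,0) = 0.730263; V(4,1) = 0.251521; V(4,2) = 0.000000; V(4,3) = 0.000000; V(4,4) = 0.000000
Backward induction: V(k, i) = exp(-r*dt) * [p * V(k+1, i) + (1-p) * V(k+1, i+1)].
  V(3,0) = exp(-r*dt) * [p*0.730263 + (1-p)*0.251521] = 0.474832
  V(3,1) = exp(-r*dt) * [p*0.251521 + (1-p)*0.000000] = 0.118605
  V(3,2) = exp(-r*dt) * [p*0.000000 + (1-p)*0.000000] = 0.000000
  V(3,3) = exp(-r*dt) * [p*0.000000 + (1-p)*0.000000] = 0.000000
  V(2,0) = exp(-r*dt) * [p*0.474832 + (1-p)*0.118605] = 0.285433
  V(2,1) = exp(-r*dt) * [p*0.118605 + (1-p)*0.000000] = 0.055928
  V(2,2) = exp(-r*dt) * [p*0.000000 + (1-p)*0.000000] = 0.000000
  V(1,0) = exp(-r*dt) * [p*0.285433 + (1-p)*0.055928] = 0.163609
  V(1,1) = exp(-r*dt) * [p*0.055928 + (1-p)*0.000000] = 0.026373
  V(0,0) = exp(-r*dt) * [p*0.163609 + (1-p)*0.026373] = 0.090831

Answer: Price = V(0,0) = 0.0908


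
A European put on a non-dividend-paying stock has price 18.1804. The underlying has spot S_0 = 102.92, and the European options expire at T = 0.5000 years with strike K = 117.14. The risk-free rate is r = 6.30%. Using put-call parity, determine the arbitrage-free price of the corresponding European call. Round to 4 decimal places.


Answer: Call price = 7.5928

Derivation:
Put-call parity: C - P = S_0 * exp(-qT) - K * exp(-rT).
S_0 * exp(-qT) = 102.9200 * 1.00000000 = 102.92000000
K * exp(-rT) = 117.1400 * 0.96899096 = 113.50760064
C = P + S*exp(-qT) - K*exp(-rT)
C = 18.1804 + 102.92000000 - 113.50760064 = 7.5928


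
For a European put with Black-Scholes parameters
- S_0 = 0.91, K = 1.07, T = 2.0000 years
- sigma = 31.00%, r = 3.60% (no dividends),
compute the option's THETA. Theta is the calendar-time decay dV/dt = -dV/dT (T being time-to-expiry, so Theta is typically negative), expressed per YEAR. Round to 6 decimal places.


d1 = 0.0139839993; d2 = -0.4244222050
phi(d1) = 0.3989032753; exp(-qT) = 1.0000000000; exp(-rT) = 0.9305308958
Theta = -S*exp(-qT)*phi(d1)*sigma/(2*sqrt(T)) + r*K*exp(-rT)*N(-d2) - q*S*exp(-qT)*N(-d1)
N(-d1) = 0.4944213732; N(-d2) = 0.6643710352; sqrt(T) = 1.4142135624
Term 1 = -0.9100 * 1.0000000000 * 0.3989032753 * 0.3100 / (2 * 1.4142135624) = -0.0397855801
Term 2 = 0.0360 * 1.0700 * 0.9305308958 * 0.6643710352 = 0.0238137487
Term 3 = 0 (no dividend yield, q = 0)
Theta = -0.0397855801 + (0.0238137487) + (0.0000000000) = -0.015972

Answer: Theta = -0.015972


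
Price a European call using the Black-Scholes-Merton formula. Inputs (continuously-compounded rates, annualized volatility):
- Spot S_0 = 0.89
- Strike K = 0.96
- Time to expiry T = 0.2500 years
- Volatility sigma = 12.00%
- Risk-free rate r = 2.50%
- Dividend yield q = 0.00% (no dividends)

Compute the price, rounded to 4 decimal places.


d1 = (ln(S/K) + (r - q + 0.5*sigma^2) * T) / (sigma * sqrt(T)) = -1.12769703
d2 = d1 - sigma * sqrt(T) = -1.18769703
exp(-rT) = 0.99376949; exp(-qT) = 1.00000000
C = S_0 * exp(-qT) * N(d1) - K * exp(-rT) * N(d2)
N(d1) = 0.12972395; N(d2) = 0.11747640
C = 0.8900 * 1.00000000 * 0.12972395 - 0.9600 * 0.99376949 * 0.11747640 = 0.0034

Answer: Price = 0.0034


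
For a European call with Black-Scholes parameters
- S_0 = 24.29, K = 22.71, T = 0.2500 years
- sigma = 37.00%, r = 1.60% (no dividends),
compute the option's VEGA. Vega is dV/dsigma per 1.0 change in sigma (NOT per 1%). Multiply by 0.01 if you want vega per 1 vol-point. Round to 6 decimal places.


d1 = 0.4776858751; d2 = 0.2926858751
phi(d1) = 0.3559267133; exp(-qT) = 1.0000000000; exp(-rT) = 0.9960079893
Vega = S * exp(-qT) * phi(d1) * sqrt(T) = 24.2900 * 1.0000000000 * 0.3559267133 * 0.5000000000 = 4.322730

Answer: Vega = 4.322730


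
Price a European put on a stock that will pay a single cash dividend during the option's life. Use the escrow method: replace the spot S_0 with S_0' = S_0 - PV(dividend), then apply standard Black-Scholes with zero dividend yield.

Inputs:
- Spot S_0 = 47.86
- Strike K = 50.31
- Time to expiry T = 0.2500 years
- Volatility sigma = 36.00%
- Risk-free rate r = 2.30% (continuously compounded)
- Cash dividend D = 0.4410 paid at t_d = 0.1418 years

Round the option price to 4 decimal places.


Answer: Price = 4.9467

Derivation:
PV(D) = D * exp(-r * t_d) = 0.4410 * 0.99674391 = 0.43956407
S_0' = S_0 - PV(D) = 47.8600 - 0.43956407 = 47.42043593
d1 = (ln(S_0'/K) + (r + sigma^2/2)*T) / (sigma*sqrt(T)) = -0.20666995
d2 = d1 - sigma*sqrt(T) = -0.38666995
exp(-rT) = 0.99426650
N(-d1) = 0.58186619; N(-d2) = 0.65049972
P = K * exp(-rT) * N(-d2) - S_0' * N(-d1) = 50.3100 * 0.99426650 * 0.65049972 - 47.42043593 * 0.58186619 = 4.9467


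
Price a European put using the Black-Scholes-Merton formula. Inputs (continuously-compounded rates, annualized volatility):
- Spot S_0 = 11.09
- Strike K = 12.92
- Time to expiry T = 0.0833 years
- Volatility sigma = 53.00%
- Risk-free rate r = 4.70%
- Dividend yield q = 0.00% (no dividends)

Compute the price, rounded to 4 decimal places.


Answer: Price = 1.9395

Derivation:
d1 = (ln(S/K) + (r - q + 0.5*sigma^2) * T) / (sigma * sqrt(T)) = -0.89638887
d2 = d1 - sigma * sqrt(T) = -1.04935609
exp(-rT) = 0.99609255; exp(-qT) = 1.00000000
P = K * exp(-rT) * N(-d2) - S_0 * exp(-qT) * N(-d1)
N(-d1) = 0.81497744; N(-d2) = 0.85299287
P = 12.9200 * 0.99609255 * 0.85299287 - 11.0900 * 1.00000000 * 0.81497744 = 1.9395


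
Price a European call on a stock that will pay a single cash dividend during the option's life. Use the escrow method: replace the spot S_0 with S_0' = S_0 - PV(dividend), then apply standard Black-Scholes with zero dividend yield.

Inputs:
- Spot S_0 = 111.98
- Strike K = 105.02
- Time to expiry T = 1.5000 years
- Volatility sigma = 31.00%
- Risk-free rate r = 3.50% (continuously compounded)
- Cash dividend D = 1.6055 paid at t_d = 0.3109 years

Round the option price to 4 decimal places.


PV(D) = D * exp(-r * t_d) = 1.6055 * 0.98917749 = 1.58812446
S_0' = S_0 - PV(D) = 111.9800 - 1.58812446 = 110.39187554
d1 = (ln(S_0'/K) + (r + sigma^2/2)*T) / (sigma*sqrt(T)) = 0.45950513
d2 = d1 - sigma*sqrt(T) = 0.07983422
exp(-rT) = 0.94885432
N(d1) = 0.67706427; N(d2) = 0.53181545
C = S_0' * N(d1) - K * exp(-rT) * N(d2) = 110.39187554 * 0.67706427 - 105.0200 * 0.94885432 * 0.53181545 = 21.7477

Answer: Price = 21.7477
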